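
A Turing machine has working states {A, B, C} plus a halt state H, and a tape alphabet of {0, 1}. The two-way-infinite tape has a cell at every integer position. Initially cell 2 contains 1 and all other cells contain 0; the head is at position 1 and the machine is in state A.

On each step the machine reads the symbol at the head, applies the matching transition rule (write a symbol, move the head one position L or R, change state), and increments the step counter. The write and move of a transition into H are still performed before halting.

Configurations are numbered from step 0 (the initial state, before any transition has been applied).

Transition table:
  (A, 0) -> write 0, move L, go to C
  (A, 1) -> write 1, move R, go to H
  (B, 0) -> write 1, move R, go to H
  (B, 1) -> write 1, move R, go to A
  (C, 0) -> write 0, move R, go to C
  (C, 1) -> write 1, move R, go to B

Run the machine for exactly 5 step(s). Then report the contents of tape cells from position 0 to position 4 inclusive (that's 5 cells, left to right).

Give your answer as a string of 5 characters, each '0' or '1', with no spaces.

Step 1: in state A at pos 1, read 0 -> (A,0)->write 0,move L,goto C. Now: state=C, head=0, tape[-1..3]=00010 (head:  ^)
Step 2: in state C at pos 0, read 0 -> (C,0)->write 0,move R,goto C. Now: state=C, head=1, tape[-1..3]=00010 (head:   ^)
Step 3: in state C at pos 1, read 0 -> (C,0)->write 0,move R,goto C. Now: state=C, head=2, tape[-1..3]=00010 (head:    ^)
Step 4: in state C at pos 2, read 1 -> (C,1)->write 1,move R,goto B. Now: state=B, head=3, tape[-1..4]=000100 (head:     ^)
Step 5: in state B at pos 3, read 0 -> (B,0)->write 1,move R,goto H. Now: state=H, head=4, tape[-1..5]=0001100 (head:      ^)

Answer: 00110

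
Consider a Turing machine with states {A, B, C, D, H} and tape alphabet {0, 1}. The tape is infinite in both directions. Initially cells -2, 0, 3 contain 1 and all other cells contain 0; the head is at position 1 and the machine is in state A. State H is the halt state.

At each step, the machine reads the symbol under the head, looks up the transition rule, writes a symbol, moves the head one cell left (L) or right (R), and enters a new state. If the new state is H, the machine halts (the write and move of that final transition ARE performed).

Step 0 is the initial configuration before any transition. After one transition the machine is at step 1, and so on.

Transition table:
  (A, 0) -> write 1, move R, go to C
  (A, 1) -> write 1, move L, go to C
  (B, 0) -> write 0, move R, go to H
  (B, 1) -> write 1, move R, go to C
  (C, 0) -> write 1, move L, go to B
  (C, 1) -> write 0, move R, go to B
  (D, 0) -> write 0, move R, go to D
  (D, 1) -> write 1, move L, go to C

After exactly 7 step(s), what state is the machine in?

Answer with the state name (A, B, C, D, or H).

Answer: C

Derivation:
Step 1: in state A at pos 1, read 0 -> (A,0)->write 1,move R,goto C. Now: state=C, head=2, tape[-3..4]=01011010 (head:      ^)
Step 2: in state C at pos 2, read 0 -> (C,0)->write 1,move L,goto B. Now: state=B, head=1, tape[-3..4]=01011110 (head:     ^)
Step 3: in state B at pos 1, read 1 -> (B,1)->write 1,move R,goto C. Now: state=C, head=2, tape[-3..4]=01011110 (head:      ^)
Step 4: in state C at pos 2, read 1 -> (C,1)->write 0,move R,goto B. Now: state=B, head=3, tape[-3..4]=01011010 (head:       ^)
Step 5: in state B at pos 3, read 1 -> (B,1)->write 1,move R,goto C. Now: state=C, head=4, tape[-3..5]=010110100 (head:        ^)
Step 6: in state C at pos 4, read 0 -> (C,0)->write 1,move L,goto B. Now: state=B, head=3, tape[-3..5]=010110110 (head:       ^)
Step 7: in state B at pos 3, read 1 -> (B,1)->write 1,move R,goto C. Now: state=C, head=4, tape[-3..5]=010110110 (head:        ^)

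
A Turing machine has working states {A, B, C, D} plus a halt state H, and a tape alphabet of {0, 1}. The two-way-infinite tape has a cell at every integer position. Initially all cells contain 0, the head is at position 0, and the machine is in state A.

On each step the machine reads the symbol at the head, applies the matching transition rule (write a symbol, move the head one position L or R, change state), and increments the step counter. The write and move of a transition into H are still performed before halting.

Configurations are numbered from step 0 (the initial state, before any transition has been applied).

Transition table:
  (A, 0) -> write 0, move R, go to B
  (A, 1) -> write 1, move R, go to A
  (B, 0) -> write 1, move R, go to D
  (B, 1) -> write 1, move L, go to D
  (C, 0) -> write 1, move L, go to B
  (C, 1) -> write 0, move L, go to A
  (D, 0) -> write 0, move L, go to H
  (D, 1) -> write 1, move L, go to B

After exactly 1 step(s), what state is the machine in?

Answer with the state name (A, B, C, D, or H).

Step 1: in state A at pos 0, read 0 -> (A,0)->write 0,move R,goto B. Now: state=B, head=1, tape[-1..2]=0000 (head:   ^)

Answer: B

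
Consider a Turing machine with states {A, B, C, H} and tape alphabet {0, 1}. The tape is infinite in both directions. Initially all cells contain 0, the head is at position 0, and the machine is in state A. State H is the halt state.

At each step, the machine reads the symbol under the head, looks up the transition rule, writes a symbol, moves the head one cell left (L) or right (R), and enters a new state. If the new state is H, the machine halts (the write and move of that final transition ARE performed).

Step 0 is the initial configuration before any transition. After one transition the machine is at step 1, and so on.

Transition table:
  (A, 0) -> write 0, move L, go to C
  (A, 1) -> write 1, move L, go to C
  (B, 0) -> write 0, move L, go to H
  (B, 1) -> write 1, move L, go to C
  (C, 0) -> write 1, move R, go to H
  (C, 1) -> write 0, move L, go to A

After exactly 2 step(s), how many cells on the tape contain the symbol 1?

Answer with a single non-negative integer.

Answer: 1

Derivation:
Step 1: in state A at pos 0, read 0 -> (A,0)->write 0,move L,goto C. Now: state=C, head=-1, tape[-2..1]=0000 (head:  ^)
Step 2: in state C at pos -1, read 0 -> (C,0)->write 1,move R,goto H. Now: state=H, head=0, tape[-2..1]=0100 (head:   ^)
Cells containing 1 after step 2: {-1} -> 1 cell(s)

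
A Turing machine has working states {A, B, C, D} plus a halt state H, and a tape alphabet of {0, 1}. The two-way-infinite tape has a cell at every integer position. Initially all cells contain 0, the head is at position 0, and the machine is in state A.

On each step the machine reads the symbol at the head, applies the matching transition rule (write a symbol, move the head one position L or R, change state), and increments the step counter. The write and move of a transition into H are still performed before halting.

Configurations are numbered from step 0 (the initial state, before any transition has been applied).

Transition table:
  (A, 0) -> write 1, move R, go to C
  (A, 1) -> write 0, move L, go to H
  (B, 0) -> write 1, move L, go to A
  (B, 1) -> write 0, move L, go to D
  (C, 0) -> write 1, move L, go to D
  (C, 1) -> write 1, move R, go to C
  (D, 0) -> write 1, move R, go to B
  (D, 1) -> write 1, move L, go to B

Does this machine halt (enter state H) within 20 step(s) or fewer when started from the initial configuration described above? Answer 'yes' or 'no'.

Answer: yes

Derivation:
Step 1: in state A at pos 0, read 0 -> (A,0)->write 1,move R,goto C. Now: state=C, head=1, tape[-1..2]=0100 (head:   ^)
Step 2: in state C at pos 1, read 0 -> (C,0)->write 1,move L,goto D. Now: state=D, head=0, tape[-1..2]=0110 (head:  ^)
Step 3: in state D at pos 0, read 1 -> (D,1)->write 1,move L,goto B. Now: state=B, head=-1, tape[-2..2]=00110 (head:  ^)
Step 4: in state B at pos -1, read 0 -> (B,0)->write 1,move L,goto A. Now: state=A, head=-2, tape[-3..2]=001110 (head:  ^)
Step 5: in state A at pos -2, read 0 -> (A,0)->write 1,move R,goto C. Now: state=C, head=-1, tape[-3..2]=011110 (head:   ^)
Step 6: in state C at pos -1, read 1 -> (C,1)->write 1,move R,goto C. Now: state=C, head=0, tape[-3..2]=011110 (head:    ^)
Step 7: in state C at pos 0, read 1 -> (C,1)->write 1,move R,goto C. Now: state=C, head=1, tape[-3..2]=011110 (head:     ^)
Step 8: in state C at pos 1, read 1 -> (C,1)->write 1,move R,goto C. Now: state=C, head=2, tape[-3..3]=0111100 (head:      ^)
Step 9: in state C at pos 2, read 0 -> (C,0)->write 1,move L,goto D. Now: state=D, head=1, tape[-3..3]=0111110 (head:     ^)
Step 10: in state D at pos 1, read 1 -> (D,1)->write 1,move L,goto B. Now: state=B, head=0, tape[-3..3]=0111110 (head:    ^)
Step 11: in state B at pos 0, read 1 -> (B,1)->write 0,move L,goto D. Now: state=D, head=-1, tape[-3..3]=0110110 (head:   ^)
Step 12: in state D at pos -1, read 1 -> (D,1)->write 1,move L,goto B. Now: state=B, head=-2, tape[-3..3]=0110110 (head:  ^)
Step 13: in state B at pos -2, read 1 -> (B,1)->write 0,move L,goto D. Now: state=D, head=-3, tape[-4..3]=00010110 (head:  ^)
Step 14: in state D at pos -3, read 0 -> (D,0)->write 1,move R,goto B. Now: state=B, head=-2, tape[-4..3]=01010110 (head:   ^)
Step 15: in state B at pos -2, read 0 -> (B,0)->write 1,move L,goto A. Now: state=A, head=-3, tape[-4..3]=01110110 (head:  ^)
Step 16: in state A at pos -3, read 1 -> (A,1)->write 0,move L,goto H. Now: state=H, head=-4, tape[-5..3]=000110110 (head:  ^)
State H reached at step 16; 16 <= 20 -> yes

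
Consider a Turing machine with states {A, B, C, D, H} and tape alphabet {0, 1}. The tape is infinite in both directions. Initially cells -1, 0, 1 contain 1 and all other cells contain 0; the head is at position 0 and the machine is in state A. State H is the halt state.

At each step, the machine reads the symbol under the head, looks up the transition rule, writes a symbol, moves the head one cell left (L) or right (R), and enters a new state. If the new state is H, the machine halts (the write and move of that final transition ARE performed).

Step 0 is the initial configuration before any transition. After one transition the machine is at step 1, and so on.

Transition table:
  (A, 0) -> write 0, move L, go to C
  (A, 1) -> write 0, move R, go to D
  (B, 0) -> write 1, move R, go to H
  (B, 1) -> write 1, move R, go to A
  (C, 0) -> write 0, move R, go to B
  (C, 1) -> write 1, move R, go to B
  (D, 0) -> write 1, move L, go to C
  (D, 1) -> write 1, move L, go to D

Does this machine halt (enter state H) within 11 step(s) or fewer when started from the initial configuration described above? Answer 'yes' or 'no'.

Answer: no

Derivation:
Step 1: in state A at pos 0, read 1 -> (A,1)->write 0,move R,goto D. Now: state=D, head=1, tape[-2..2]=01010 (head:    ^)
Step 2: in state D at pos 1, read 1 -> (D,1)->write 1,move L,goto D. Now: state=D, head=0, tape[-2..2]=01010 (head:   ^)
Step 3: in state D at pos 0, read 0 -> (D,0)->write 1,move L,goto C. Now: state=C, head=-1, tape[-2..2]=01110 (head:  ^)
Step 4: in state C at pos -1, read 1 -> (C,1)->write 1,move R,goto B. Now: state=B, head=0, tape[-2..2]=01110 (head:   ^)
Step 5: in state B at pos 0, read 1 -> (B,1)->write 1,move R,goto A. Now: state=A, head=1, tape[-2..2]=01110 (head:    ^)
Step 6: in state A at pos 1, read 1 -> (A,1)->write 0,move R,goto D. Now: state=D, head=2, tape[-2..3]=011000 (head:     ^)
Step 7: in state D at pos 2, read 0 -> (D,0)->write 1,move L,goto C. Now: state=C, head=1, tape[-2..3]=011010 (head:    ^)
Step 8: in state C at pos 1, read 0 -> (C,0)->write 0,move R,goto B. Now: state=B, head=2, tape[-2..3]=011010 (head:     ^)
Step 9: in state B at pos 2, read 1 -> (B,1)->write 1,move R,goto A. Now: state=A, head=3, tape[-2..4]=0110100 (head:      ^)
Step 10: in state A at pos 3, read 0 -> (A,0)->write 0,move L,goto C. Now: state=C, head=2, tape[-2..4]=0110100 (head:     ^)
Step 11: in state C at pos 2, read 1 -> (C,1)->write 1,move R,goto B. Now: state=B, head=3, tape[-2..4]=0110100 (head:      ^)
After 11 step(s): state = B (not H) -> not halted within 11 -> no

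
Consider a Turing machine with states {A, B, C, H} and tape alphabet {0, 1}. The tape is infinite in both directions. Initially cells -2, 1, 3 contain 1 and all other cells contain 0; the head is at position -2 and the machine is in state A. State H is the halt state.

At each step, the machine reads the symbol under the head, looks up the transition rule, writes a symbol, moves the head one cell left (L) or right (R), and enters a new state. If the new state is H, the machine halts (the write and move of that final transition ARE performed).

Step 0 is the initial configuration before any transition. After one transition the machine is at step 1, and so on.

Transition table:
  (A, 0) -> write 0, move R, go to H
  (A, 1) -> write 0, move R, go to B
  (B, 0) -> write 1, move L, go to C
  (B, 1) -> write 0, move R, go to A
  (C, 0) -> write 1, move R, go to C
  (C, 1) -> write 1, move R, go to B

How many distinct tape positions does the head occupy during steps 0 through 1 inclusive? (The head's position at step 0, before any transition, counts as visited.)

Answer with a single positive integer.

Step 1: in state A at pos -2, read 1 -> (A,1)->write 0,move R,goto B. Now: state=B, head=-1, tape[-3..4]=00001010 (head:   ^)
Head positions at steps 0..1: starting at -2, distinct positions visited = {-2, -1} -> 2 position(s)

Answer: 2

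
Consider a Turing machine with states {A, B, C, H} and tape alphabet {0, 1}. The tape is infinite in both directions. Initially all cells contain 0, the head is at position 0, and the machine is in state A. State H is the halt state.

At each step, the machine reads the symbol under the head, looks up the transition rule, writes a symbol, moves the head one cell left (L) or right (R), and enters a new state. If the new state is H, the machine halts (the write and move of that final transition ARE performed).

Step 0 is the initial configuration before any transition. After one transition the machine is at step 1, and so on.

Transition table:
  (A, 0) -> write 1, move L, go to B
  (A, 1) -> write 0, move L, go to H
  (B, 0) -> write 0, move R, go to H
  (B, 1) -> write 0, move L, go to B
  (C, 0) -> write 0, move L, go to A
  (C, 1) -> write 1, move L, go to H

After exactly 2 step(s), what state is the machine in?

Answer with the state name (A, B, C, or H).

Answer: H

Derivation:
Step 1: in state A at pos 0, read 0 -> (A,0)->write 1,move L,goto B. Now: state=B, head=-1, tape[-2..1]=0010 (head:  ^)
Step 2: in state B at pos -1, read 0 -> (B,0)->write 0,move R,goto H. Now: state=H, head=0, tape[-2..1]=0010 (head:   ^)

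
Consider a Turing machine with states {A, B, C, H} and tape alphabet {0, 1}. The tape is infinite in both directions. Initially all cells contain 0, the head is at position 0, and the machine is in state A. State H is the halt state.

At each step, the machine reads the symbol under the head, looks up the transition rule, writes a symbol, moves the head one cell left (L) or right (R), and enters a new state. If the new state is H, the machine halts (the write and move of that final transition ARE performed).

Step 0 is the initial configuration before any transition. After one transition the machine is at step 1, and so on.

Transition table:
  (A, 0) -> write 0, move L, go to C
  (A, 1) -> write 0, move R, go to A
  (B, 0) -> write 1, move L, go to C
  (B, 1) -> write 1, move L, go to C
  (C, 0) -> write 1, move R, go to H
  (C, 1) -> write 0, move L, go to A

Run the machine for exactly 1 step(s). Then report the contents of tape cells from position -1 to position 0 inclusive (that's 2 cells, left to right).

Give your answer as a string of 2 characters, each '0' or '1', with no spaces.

Answer: 00

Derivation:
Step 1: in state A at pos 0, read 0 -> (A,0)->write 0,move L,goto C. Now: state=C, head=-1, tape[-2..1]=0000 (head:  ^)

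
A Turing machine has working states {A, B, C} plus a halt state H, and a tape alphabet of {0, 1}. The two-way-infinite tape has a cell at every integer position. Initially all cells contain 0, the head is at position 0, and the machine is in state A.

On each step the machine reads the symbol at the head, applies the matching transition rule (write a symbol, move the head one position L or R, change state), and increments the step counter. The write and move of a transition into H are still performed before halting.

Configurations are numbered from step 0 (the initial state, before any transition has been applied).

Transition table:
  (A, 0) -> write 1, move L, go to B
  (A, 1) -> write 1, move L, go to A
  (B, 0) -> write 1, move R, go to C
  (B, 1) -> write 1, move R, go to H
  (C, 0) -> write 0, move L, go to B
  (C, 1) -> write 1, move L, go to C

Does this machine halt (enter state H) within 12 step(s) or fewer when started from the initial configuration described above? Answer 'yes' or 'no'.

Step 1: in state A at pos 0, read 0 -> (A,0)->write 1,move L,goto B. Now: state=B, head=-1, tape[-2..1]=0010 (head:  ^)
Step 2: in state B at pos -1, read 0 -> (B,0)->write 1,move R,goto C. Now: state=C, head=0, tape[-2..1]=0110 (head:   ^)
Step 3: in state C at pos 0, read 1 -> (C,1)->write 1,move L,goto C. Now: state=C, head=-1, tape[-2..1]=0110 (head:  ^)
Step 4: in state C at pos -1, read 1 -> (C,1)->write 1,move L,goto C. Now: state=C, head=-2, tape[-3..1]=00110 (head:  ^)
Step 5: in state C at pos -2, read 0 -> (C,0)->write 0,move L,goto B. Now: state=B, head=-3, tape[-4..1]=000110 (head:  ^)
Step 6: in state B at pos -3, read 0 -> (B,0)->write 1,move R,goto C. Now: state=C, head=-2, tape[-4..1]=010110 (head:   ^)
Step 7: in state C at pos -2, read 0 -> (C,0)->write 0,move L,goto B. Now: state=B, head=-3, tape[-4..1]=010110 (head:  ^)
Step 8: in state B at pos -3, read 1 -> (B,1)->write 1,move R,goto H. Now: state=H, head=-2, tape[-4..1]=010110 (head:   ^)
State H reached at step 8; 8 <= 12 -> yes

Answer: yes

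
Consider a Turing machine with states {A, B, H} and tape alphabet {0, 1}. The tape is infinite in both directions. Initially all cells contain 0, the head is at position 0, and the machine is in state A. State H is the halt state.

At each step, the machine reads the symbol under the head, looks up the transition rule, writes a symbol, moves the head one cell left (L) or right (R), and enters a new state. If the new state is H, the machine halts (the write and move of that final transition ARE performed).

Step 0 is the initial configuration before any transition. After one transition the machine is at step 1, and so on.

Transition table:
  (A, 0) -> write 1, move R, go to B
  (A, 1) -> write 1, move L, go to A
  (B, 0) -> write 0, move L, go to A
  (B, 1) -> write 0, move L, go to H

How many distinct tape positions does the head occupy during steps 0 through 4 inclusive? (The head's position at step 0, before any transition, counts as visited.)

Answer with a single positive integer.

Step 1: in state A at pos 0, read 0 -> (A,0)->write 1,move R,goto B. Now: state=B, head=1, tape[-1..2]=0100 (head:   ^)
Step 2: in state B at pos 1, read 0 -> (B,0)->write 0,move L,goto A. Now: state=A, head=0, tape[-1..2]=0100 (head:  ^)
Step 3: in state A at pos 0, read 1 -> (A,1)->write 1,move L,goto A. Now: state=A, head=-1, tape[-2..2]=00100 (head:  ^)
Step 4: in state A at pos -1, read 0 -> (A,0)->write 1,move R,goto B. Now: state=B, head=0, tape[-2..2]=01100 (head:   ^)
Head positions at steps 0..4: starting at 0, distinct positions visited = {-1, 0, 1} -> 3 position(s)

Answer: 3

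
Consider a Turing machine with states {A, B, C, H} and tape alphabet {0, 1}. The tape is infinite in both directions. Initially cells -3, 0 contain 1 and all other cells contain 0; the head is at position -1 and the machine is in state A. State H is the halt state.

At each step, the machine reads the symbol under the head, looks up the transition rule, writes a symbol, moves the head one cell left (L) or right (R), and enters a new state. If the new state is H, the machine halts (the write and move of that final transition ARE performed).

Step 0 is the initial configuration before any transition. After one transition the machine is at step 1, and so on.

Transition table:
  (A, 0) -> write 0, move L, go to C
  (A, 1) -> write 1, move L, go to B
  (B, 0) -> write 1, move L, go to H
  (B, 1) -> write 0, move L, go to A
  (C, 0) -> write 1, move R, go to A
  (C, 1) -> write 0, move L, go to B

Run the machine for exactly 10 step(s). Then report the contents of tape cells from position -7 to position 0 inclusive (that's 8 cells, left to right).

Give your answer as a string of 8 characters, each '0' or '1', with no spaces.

Answer: 01000001

Derivation:
Step 1: in state A at pos -1, read 0 -> (A,0)->write 0,move L,goto C. Now: state=C, head=-2, tape[-4..1]=010010 (head:   ^)
Step 2: in state C at pos -2, read 0 -> (C,0)->write 1,move R,goto A. Now: state=A, head=-1, tape[-4..1]=011010 (head:    ^)
Step 3: in state A at pos -1, read 0 -> (A,0)->write 0,move L,goto C. Now: state=C, head=-2, tape[-4..1]=011010 (head:   ^)
Step 4: in state C at pos -2, read 1 -> (C,1)->write 0,move L,goto B. Now: state=B, head=-3, tape[-4..1]=010010 (head:  ^)
Step 5: in state B at pos -3, read 1 -> (B,1)->write 0,move L,goto A. Now: state=A, head=-4, tape[-5..1]=0000010 (head:  ^)
Step 6: in state A at pos -4, read 0 -> (A,0)->write 0,move L,goto C. Now: state=C, head=-5, tape[-6..1]=00000010 (head:  ^)
Step 7: in state C at pos -5, read 0 -> (C,0)->write 1,move R,goto A. Now: state=A, head=-4, tape[-6..1]=01000010 (head:   ^)
Step 8: in state A at pos -4, read 0 -> (A,0)->write 0,move L,goto C. Now: state=C, head=-5, tape[-6..1]=01000010 (head:  ^)
Step 9: in state C at pos -5, read 1 -> (C,1)->write 0,move L,goto B. Now: state=B, head=-6, tape[-7..1]=000000010 (head:  ^)
Step 10: in state B at pos -6, read 0 -> (B,0)->write 1,move L,goto H. Now: state=H, head=-7, tape[-8..1]=0010000010 (head:  ^)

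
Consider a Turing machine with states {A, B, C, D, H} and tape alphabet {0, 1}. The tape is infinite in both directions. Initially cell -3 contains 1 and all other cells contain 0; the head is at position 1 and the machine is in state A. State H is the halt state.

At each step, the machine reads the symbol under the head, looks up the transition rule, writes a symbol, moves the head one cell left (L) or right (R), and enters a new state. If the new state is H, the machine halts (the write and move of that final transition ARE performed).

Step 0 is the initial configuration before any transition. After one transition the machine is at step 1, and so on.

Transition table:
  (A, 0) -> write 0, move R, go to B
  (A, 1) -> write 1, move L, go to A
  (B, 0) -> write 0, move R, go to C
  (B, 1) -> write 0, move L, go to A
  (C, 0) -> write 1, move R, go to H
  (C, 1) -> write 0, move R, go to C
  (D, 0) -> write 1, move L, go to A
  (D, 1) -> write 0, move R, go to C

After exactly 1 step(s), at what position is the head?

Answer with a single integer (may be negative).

Answer: 2

Derivation:
Step 1: in state A at pos 1, read 0 -> (A,0)->write 0,move R,goto B. Now: state=B, head=2, tape[-4..3]=01000000 (head:       ^)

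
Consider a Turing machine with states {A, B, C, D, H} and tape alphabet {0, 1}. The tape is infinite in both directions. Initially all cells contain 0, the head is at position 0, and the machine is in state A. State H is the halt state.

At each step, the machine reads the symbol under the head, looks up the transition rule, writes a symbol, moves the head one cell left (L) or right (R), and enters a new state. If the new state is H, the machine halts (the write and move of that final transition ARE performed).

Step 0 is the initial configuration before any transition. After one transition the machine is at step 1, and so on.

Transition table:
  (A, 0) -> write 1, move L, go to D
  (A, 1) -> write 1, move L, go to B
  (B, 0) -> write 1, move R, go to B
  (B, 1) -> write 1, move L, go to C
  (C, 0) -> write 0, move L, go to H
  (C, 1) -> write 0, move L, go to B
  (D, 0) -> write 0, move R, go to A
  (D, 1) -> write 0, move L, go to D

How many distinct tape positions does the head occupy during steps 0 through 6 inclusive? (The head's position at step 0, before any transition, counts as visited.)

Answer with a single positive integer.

Answer: 3

Derivation:
Step 1: in state A at pos 0, read 0 -> (A,0)->write 1,move L,goto D. Now: state=D, head=-1, tape[-2..1]=0010 (head:  ^)
Step 2: in state D at pos -1, read 0 -> (D,0)->write 0,move R,goto A. Now: state=A, head=0, tape[-2..1]=0010 (head:   ^)
Step 3: in state A at pos 0, read 1 -> (A,1)->write 1,move L,goto B. Now: state=B, head=-1, tape[-2..1]=0010 (head:  ^)
Step 4: in state B at pos -1, read 0 -> (B,0)->write 1,move R,goto B. Now: state=B, head=0, tape[-2..1]=0110 (head:   ^)
Step 5: in state B at pos 0, read 1 -> (B,1)->write 1,move L,goto C. Now: state=C, head=-1, tape[-2..1]=0110 (head:  ^)
Step 6: in state C at pos -1, read 1 -> (C,1)->write 0,move L,goto B. Now: state=B, head=-2, tape[-3..1]=00010 (head:  ^)
Head positions at steps 0..6: starting at 0, distinct positions visited = {-2, -1, 0} -> 3 position(s)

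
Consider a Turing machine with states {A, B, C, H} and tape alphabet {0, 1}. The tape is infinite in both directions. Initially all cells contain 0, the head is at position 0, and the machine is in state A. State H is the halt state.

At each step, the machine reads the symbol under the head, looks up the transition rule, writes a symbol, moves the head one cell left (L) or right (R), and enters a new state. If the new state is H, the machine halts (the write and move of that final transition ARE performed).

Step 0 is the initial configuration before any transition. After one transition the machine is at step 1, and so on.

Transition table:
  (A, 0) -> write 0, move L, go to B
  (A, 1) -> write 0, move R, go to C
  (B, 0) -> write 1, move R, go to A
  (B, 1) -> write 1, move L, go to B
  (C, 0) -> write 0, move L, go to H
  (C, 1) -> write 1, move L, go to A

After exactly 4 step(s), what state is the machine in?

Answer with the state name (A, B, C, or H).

Step 1: in state A at pos 0, read 0 -> (A,0)->write 0,move L,goto B. Now: state=B, head=-1, tape[-2..1]=0000 (head:  ^)
Step 2: in state B at pos -1, read 0 -> (B,0)->write 1,move R,goto A. Now: state=A, head=0, tape[-2..1]=0100 (head:   ^)
Step 3: in state A at pos 0, read 0 -> (A,0)->write 0,move L,goto B. Now: state=B, head=-1, tape[-2..1]=0100 (head:  ^)
Step 4: in state B at pos -1, read 1 -> (B,1)->write 1,move L,goto B. Now: state=B, head=-2, tape[-3..1]=00100 (head:  ^)

Answer: B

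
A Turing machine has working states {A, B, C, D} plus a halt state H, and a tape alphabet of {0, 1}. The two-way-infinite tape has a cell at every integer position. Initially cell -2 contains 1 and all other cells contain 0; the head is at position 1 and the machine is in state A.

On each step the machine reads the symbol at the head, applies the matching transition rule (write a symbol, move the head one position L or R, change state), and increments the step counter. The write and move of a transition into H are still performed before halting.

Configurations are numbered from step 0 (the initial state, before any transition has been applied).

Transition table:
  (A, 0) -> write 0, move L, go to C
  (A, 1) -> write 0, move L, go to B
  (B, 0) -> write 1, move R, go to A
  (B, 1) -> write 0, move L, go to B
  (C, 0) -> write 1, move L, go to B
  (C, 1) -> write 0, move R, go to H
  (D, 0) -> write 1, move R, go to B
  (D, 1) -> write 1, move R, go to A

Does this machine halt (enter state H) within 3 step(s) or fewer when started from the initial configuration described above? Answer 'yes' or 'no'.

Answer: no

Derivation:
Step 1: in state A at pos 1, read 0 -> (A,0)->write 0,move L,goto C. Now: state=C, head=0, tape[-3..2]=010000 (head:    ^)
Step 2: in state C at pos 0, read 0 -> (C,0)->write 1,move L,goto B. Now: state=B, head=-1, tape[-3..2]=010100 (head:   ^)
Step 3: in state B at pos -1, read 0 -> (B,0)->write 1,move R,goto A. Now: state=A, head=0, tape[-3..2]=011100 (head:    ^)
After 3 step(s): state = A (not H) -> not halted within 3 -> no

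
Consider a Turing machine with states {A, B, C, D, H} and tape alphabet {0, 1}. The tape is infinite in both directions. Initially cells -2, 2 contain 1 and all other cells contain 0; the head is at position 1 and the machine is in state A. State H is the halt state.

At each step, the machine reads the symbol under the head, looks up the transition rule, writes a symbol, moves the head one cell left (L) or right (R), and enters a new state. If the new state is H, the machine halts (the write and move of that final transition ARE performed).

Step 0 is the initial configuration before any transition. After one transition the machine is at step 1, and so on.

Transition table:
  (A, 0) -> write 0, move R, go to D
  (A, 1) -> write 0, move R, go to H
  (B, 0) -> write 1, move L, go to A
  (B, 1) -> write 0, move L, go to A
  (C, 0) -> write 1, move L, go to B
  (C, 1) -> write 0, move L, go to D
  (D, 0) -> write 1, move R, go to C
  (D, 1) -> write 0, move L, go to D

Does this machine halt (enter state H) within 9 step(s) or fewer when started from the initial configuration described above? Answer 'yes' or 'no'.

Step 1: in state A at pos 1, read 0 -> (A,0)->write 0,move R,goto D. Now: state=D, head=2, tape[-3..3]=0100010 (head:      ^)
Step 2: in state D at pos 2, read 1 -> (D,1)->write 0,move L,goto D. Now: state=D, head=1, tape[-3..3]=0100000 (head:     ^)
Step 3: in state D at pos 1, read 0 -> (D,0)->write 1,move R,goto C. Now: state=C, head=2, tape[-3..3]=0100100 (head:      ^)
Step 4: in state C at pos 2, read 0 -> (C,0)->write 1,move L,goto B. Now: state=B, head=1, tape[-3..3]=0100110 (head:     ^)
Step 5: in state B at pos 1, read 1 -> (B,1)->write 0,move L,goto A. Now: state=A, head=0, tape[-3..3]=0100010 (head:    ^)
Step 6: in state A at pos 0, read 0 -> (A,0)->write 0,move R,goto D. Now: state=D, head=1, tape[-3..3]=0100010 (head:     ^)
Step 7: in state D at pos 1, read 0 -> (D,0)->write 1,move R,goto C. Now: state=C, head=2, tape[-3..3]=0100110 (head:      ^)
Step 8: in state C at pos 2, read 1 -> (C,1)->write 0,move L,goto D. Now: state=D, head=1, tape[-3..3]=0100100 (head:     ^)
Step 9: in state D at pos 1, read 1 -> (D,1)->write 0,move L,goto D. Now: state=D, head=0, tape[-3..3]=0100000 (head:    ^)
After 9 step(s): state = D (not H) -> not halted within 9 -> no

Answer: no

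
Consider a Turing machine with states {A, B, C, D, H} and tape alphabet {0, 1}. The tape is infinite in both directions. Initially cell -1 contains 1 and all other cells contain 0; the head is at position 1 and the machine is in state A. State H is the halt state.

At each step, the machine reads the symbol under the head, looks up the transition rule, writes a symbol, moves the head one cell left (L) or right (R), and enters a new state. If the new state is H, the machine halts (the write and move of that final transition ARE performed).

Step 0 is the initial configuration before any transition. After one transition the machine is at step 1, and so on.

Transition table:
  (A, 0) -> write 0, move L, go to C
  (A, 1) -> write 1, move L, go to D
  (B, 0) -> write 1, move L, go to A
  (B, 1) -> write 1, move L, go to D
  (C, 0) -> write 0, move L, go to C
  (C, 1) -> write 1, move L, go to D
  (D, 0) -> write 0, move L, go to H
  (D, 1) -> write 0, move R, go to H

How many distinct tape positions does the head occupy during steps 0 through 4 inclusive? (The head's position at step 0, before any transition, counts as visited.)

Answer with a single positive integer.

Step 1: in state A at pos 1, read 0 -> (A,0)->write 0,move L,goto C. Now: state=C, head=0, tape[-2..2]=01000 (head:   ^)
Step 2: in state C at pos 0, read 0 -> (C,0)->write 0,move L,goto C. Now: state=C, head=-1, tape[-2..2]=01000 (head:  ^)
Step 3: in state C at pos -1, read 1 -> (C,1)->write 1,move L,goto D. Now: state=D, head=-2, tape[-3..2]=001000 (head:  ^)
Step 4: in state D at pos -2, read 0 -> (D,0)->write 0,move L,goto H. Now: state=H, head=-3, tape[-4..2]=0001000 (head:  ^)
Head positions at steps 0..4: starting at 1, distinct positions visited = {-3, -2, -1, 0, 1} -> 5 position(s)

Answer: 5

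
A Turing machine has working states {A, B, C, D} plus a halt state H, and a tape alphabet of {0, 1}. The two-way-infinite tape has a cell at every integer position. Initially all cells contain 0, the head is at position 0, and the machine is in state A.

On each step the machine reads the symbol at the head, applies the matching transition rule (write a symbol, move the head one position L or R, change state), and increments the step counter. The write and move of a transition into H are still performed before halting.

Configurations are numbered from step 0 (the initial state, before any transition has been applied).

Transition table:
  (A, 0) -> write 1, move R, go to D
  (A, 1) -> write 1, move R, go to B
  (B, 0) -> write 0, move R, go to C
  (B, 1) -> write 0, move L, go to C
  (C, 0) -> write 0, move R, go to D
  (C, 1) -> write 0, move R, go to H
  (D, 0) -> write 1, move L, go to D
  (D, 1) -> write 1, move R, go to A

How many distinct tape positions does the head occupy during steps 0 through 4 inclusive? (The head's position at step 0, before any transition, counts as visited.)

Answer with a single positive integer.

Step 1: in state A at pos 0, read 0 -> (A,0)->write 1,move R,goto D. Now: state=D, head=1, tape[-1..2]=0100 (head:   ^)
Step 2: in state D at pos 1, read 0 -> (D,0)->write 1,move L,goto D. Now: state=D, head=0, tape[-1..2]=0110 (head:  ^)
Step 3: in state D at pos 0, read 1 -> (D,1)->write 1,move R,goto A. Now: state=A, head=1, tape[-1..2]=0110 (head:   ^)
Step 4: in state A at pos 1, read 1 -> (A,1)->write 1,move R,goto B. Now: state=B, head=2, tape[-1..3]=01100 (head:    ^)
Head positions at steps 0..4: starting at 0, distinct positions visited = {0, 1, 2} -> 3 position(s)

Answer: 3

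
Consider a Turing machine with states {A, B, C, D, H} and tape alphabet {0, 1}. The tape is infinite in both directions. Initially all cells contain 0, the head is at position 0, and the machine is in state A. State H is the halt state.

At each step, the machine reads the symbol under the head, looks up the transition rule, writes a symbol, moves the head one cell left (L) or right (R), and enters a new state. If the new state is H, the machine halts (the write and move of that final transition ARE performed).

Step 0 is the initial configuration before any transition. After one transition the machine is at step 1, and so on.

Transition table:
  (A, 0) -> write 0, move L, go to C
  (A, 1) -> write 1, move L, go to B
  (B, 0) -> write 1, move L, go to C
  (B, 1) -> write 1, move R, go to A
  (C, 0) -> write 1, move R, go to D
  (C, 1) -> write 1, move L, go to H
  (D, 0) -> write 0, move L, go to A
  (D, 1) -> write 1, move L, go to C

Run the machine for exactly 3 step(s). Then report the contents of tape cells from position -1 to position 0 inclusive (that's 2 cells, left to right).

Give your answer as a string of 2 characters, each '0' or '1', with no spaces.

Step 1: in state A at pos 0, read 0 -> (A,0)->write 0,move L,goto C. Now: state=C, head=-1, tape[-2..1]=0000 (head:  ^)
Step 2: in state C at pos -1, read 0 -> (C,0)->write 1,move R,goto D. Now: state=D, head=0, tape[-2..1]=0100 (head:   ^)
Step 3: in state D at pos 0, read 0 -> (D,0)->write 0,move L,goto A. Now: state=A, head=-1, tape[-2..1]=0100 (head:  ^)

Answer: 10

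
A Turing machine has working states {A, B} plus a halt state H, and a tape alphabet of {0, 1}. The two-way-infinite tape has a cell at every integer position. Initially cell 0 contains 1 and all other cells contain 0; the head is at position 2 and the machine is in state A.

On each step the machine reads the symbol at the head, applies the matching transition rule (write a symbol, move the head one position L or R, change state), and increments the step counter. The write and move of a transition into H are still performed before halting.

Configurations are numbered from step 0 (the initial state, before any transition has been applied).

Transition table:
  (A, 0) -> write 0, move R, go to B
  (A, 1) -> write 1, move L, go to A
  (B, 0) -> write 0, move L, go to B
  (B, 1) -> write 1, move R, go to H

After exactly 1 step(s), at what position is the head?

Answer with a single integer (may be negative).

Answer: 3

Derivation:
Step 1: in state A at pos 2, read 0 -> (A,0)->write 0,move R,goto B. Now: state=B, head=3, tape[-1..4]=010000 (head:     ^)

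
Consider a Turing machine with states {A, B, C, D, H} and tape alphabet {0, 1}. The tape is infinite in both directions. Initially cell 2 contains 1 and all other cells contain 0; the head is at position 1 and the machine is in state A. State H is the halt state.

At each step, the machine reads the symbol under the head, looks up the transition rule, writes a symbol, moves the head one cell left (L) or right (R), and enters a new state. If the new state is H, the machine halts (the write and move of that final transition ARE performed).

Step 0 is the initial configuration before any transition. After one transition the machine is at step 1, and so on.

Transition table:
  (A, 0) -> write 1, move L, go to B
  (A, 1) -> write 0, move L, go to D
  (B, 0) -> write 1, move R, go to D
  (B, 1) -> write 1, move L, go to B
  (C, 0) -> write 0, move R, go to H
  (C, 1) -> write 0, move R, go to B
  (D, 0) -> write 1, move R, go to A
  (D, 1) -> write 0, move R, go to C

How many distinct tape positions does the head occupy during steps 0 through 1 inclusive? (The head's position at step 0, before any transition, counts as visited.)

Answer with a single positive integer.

Step 1: in state A at pos 1, read 0 -> (A,0)->write 1,move L,goto B. Now: state=B, head=0, tape[-1..3]=00110 (head:  ^)
Head positions at steps 0..1: starting at 1, distinct positions visited = {0, 1} -> 2 position(s)

Answer: 2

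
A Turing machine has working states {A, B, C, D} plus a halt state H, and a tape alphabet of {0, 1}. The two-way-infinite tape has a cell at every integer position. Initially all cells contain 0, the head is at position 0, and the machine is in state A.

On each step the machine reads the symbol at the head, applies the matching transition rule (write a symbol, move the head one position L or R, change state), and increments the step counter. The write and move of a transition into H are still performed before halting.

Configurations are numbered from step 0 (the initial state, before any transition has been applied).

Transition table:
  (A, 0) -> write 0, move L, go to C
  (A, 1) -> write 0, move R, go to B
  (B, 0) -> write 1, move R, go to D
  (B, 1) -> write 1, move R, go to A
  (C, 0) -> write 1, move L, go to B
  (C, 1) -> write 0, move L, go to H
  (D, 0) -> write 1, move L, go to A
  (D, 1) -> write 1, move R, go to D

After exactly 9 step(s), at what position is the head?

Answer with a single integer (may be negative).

Step 1: in state A at pos 0, read 0 -> (A,0)->write 0,move L,goto C. Now: state=C, head=-1, tape[-2..1]=0000 (head:  ^)
Step 2: in state C at pos -1, read 0 -> (C,0)->write 1,move L,goto B. Now: state=B, head=-2, tape[-3..1]=00100 (head:  ^)
Step 3: in state B at pos -2, read 0 -> (B,0)->write 1,move R,goto D. Now: state=D, head=-1, tape[-3..1]=01100 (head:   ^)
Step 4: in state D at pos -1, read 1 -> (D,1)->write 1,move R,goto D. Now: state=D, head=0, tape[-3..1]=01100 (head:    ^)
Step 5: in state D at pos 0, read 0 -> (D,0)->write 1,move L,goto A. Now: state=A, head=-1, tape[-3..1]=01110 (head:   ^)
Step 6: in state A at pos -1, read 1 -> (A,1)->write 0,move R,goto B. Now: state=B, head=0, tape[-3..1]=01010 (head:    ^)
Step 7: in state B at pos 0, read 1 -> (B,1)->write 1,move R,goto A. Now: state=A, head=1, tape[-3..2]=010100 (head:     ^)
Step 8: in state A at pos 1, read 0 -> (A,0)->write 0,move L,goto C. Now: state=C, head=0, tape[-3..2]=010100 (head:    ^)
Step 9: in state C at pos 0, read 1 -> (C,1)->write 0,move L,goto H. Now: state=H, head=-1, tape[-3..2]=010000 (head:   ^)

Answer: -1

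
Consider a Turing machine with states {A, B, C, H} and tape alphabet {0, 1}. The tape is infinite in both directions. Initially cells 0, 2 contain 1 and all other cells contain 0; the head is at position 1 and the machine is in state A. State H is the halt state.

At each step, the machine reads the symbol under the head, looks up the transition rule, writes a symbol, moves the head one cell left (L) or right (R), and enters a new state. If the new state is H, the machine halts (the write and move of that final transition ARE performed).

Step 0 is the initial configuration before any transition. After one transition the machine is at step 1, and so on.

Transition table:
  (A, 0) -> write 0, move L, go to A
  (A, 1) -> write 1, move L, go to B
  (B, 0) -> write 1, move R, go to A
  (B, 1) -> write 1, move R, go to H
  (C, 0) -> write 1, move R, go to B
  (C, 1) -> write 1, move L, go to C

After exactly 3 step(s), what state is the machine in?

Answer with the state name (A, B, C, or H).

Step 1: in state A at pos 1, read 0 -> (A,0)->write 0,move L,goto A. Now: state=A, head=0, tape[-1..3]=01010 (head:  ^)
Step 2: in state A at pos 0, read 1 -> (A,1)->write 1,move L,goto B. Now: state=B, head=-1, tape[-2..3]=001010 (head:  ^)
Step 3: in state B at pos -1, read 0 -> (B,0)->write 1,move R,goto A. Now: state=A, head=0, tape[-2..3]=011010 (head:   ^)

Answer: A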